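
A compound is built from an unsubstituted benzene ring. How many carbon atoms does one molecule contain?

Atom tally by fragment:
  benzene ring core → C:6 H:6
Element totals:
  C: 6
  H: 6

6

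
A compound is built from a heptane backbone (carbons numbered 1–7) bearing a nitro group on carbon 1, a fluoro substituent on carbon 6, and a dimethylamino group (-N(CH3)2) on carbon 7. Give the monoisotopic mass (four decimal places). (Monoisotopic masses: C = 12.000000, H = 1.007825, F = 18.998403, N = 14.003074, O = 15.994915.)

206.1431

Atom tally by fragment:
  O2NCH2 → C:1 H:2 N:1 O:2
  CH2 → C:1 H:2
  CH2 → C:1 H:2
  CH2 → C:1 H:2
  CH2 → C:1 H:2
  CH(F) → C:1 H:1 F:1
  CH2N(CH3)2 → C:3 H:8 N:1
Element totals:
  C: 9
  H: 19
  F: 1
  N: 2
  O: 2
Molecular formula: C9H19FN2O2.
  M = 9(12.0) + 19(1.007825) + 18.998403 + 2(14.003074) + 2(15.994915)
    = 108.000000 + 19.148675 + 18.998403 + 28.006148 + 31.989830 = 206.143056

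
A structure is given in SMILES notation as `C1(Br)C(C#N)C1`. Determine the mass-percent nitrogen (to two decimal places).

9.59%

Atom tally by fragment:
  cyclopropane ring core → C:3 H:6
  (− 2 ring H displaced by substituents)
  + Br → Br:1
  + CN → C:1 N:1
Element totals:
  C: 4
  H: 4
  Br: 1
  N: 1
Molecular formula: C4H4BrN.
Molar mass = 145.987 g/mol.
Mass from N: 1 × 14.007 = 14.007 g/mol.
%N = 14.007 / 145.987 × 100 = 9.59%.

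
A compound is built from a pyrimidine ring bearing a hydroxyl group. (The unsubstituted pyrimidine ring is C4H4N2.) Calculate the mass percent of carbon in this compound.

Atom tally by fragment:
  pyrimidine ring core → C:4 H:4 N:2
  (− 1 ring H displaced by substituents)
  + OH → O:1 H:1
Element totals:
  C: 4
  H: 4
  N: 2
  O: 1
Molecular formula: C4H4N2O.
Molar mass = 96.089 g/mol.
Mass from C: 4 × 12.011 = 48.044 g/mol.
%C = 48.044 / 96.089 × 100 = 50.00%.

50.00%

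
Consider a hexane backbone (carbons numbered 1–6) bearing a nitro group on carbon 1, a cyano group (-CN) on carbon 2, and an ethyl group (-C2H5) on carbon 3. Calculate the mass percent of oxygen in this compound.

Atom tally by fragment:
  O2NCH2 → C:1 H:2 N:1 O:2
  CH(CN) → C:2 H:1 N:1
  CH(C2H5) → C:3 H:6
  CH2 → C:1 H:2
  CH2 → C:1 H:2
  CH3 → C:1 H:3
Element totals:
  C: 9
  H: 16
  N: 2
  O: 2
Molecular formula: C9H16N2O2.
Molar mass = 184.239 g/mol.
Mass from O: 2 × 15.999 = 31.998 g/mol.
%O = 31.998 / 184.239 × 100 = 17.37%.

17.37%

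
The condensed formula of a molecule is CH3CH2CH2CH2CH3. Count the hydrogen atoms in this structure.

Element totals:
  C: 5
  H: 12

12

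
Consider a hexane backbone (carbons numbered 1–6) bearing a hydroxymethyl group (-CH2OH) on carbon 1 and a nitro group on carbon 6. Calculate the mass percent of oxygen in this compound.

29.77%

Atom tally by fragment:
  HOCH2CH2 → C:2 H:5 O:1
  CH2 → C:1 H:2
  CH2 → C:1 H:2
  CH2 → C:1 H:2
  CH2 → C:1 H:2
  CH2NO2 → C:1 H:2 N:1 O:2
Element totals:
  C: 7
  H: 15
  N: 1
  O: 3
Molecular formula: C7H15NO3.
Molar mass = 161.201 g/mol.
Mass from O: 3 × 15.999 = 47.997 g/mol.
%O = 47.997 / 161.201 × 100 = 29.77%.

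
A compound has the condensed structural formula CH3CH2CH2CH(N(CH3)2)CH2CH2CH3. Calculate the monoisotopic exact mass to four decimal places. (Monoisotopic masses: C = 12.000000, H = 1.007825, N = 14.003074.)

143.1674

Atom tally by fragment:
  CH3 → C:1 H:3
  CH2 → C:1 H:2
  CH2 → C:1 H:2
  CH(N(CH3)2) → C:3 H:7 N:1
  CH2 → C:1 H:2
  CH2 → C:1 H:2
  CH3 → C:1 H:3
Element totals:
  C: 9
  H: 21
  N: 1
Molecular formula: C9H21N.
  M = 9(12.0) + 21(1.007825) + 14.003074
    = 108.000000 + 21.164325 + 14.003074 = 143.167399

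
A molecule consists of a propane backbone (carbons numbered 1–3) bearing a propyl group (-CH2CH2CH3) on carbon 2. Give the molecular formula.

Atom tally by fragment:
  CH3 → C:1 H:3
  CH(CH2CH2CH3) → C:4 H:8
  CH3 → C:1 H:3
Element totals:
  C: 6
  H: 14

C6H14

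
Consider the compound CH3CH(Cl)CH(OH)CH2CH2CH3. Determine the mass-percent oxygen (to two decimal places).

Atom tally by fragment:
  CH3 → C:1 H:3
  CH(Cl) → C:1 H:1 Cl:1
  CH(OH) → C:1 H:2 O:1
  CH2 → C:1 H:2
  CH2 → C:1 H:2
  CH3 → C:1 H:3
Element totals:
  C: 6
  H: 13
  Cl: 1
  O: 1
Molecular formula: C6H13ClO.
Molar mass = 136.619 g/mol.
Mass from O: 1 × 15.999 = 15.999 g/mol.
%O = 15.999 / 136.619 × 100 = 11.71%.

11.71%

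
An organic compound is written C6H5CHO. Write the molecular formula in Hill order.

Atom tally by fragment:
  benzene ring core → C:6 H:6
  (− 1 ring H displaced by substituents)
  + CHO → C:1 H:1 O:1
Element totals:
  C: 7
  H: 6
  O: 1

C7H6O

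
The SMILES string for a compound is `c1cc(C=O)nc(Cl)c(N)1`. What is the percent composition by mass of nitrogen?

17.89%

Atom tally by fragment:
  pyridine ring core → C:5 H:5 N:1
  (− 3 ring H displaced by substituents)
  + CHO → C:1 H:1 O:1
  + Cl → Cl:1
  + NH2 → N:1 H:2
Element totals:
  C: 6
  H: 5
  Cl: 1
  N: 2
  O: 1
Molecular formula: C6H5ClN2O.
Molar mass = 156.569 g/mol.
Mass from N: 2 × 14.007 = 28.014 g/mol.
%N = 28.014 / 156.569 × 100 = 17.89%.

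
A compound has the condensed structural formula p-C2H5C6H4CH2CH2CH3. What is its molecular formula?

Atom tally by fragment:
  benzene ring core → C:6 H:6
  (− 2 ring H displaced by substituents)
  + C2H5 → C:2 H:5
  + CH2CH2CH3 → C:3 H:7
Element totals:
  C: 11
  H: 16

C11H16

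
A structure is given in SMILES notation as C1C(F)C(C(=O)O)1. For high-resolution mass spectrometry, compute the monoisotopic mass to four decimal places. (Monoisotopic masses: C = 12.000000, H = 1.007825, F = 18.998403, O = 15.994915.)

104.0274

Atom tally by fragment:
  cyclopropane ring core → C:3 H:6
  (− 2 ring H displaced by substituents)
  + F → F:1
  + COOH → C:1 H:1 O:2
Element totals:
  C: 4
  H: 5
  F: 1
  O: 2
Molecular formula: C4H5FO2.
  M = 4(12.0) + 5(1.007825) + 18.998403 + 2(15.994915)
    = 48.000000 + 5.039125 + 18.998403 + 31.989830 = 104.027358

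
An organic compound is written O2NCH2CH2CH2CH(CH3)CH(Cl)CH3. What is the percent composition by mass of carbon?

46.80%

Element totals:
  C: 7
  H: 14
  Cl: 1
  N: 1
  O: 2
Molecular formula: C7H14ClNO2.
Molar mass = 179.644 g/mol.
Mass from C: 7 × 12.011 = 84.077 g/mol.
%C = 84.077 / 179.644 × 100 = 46.80%.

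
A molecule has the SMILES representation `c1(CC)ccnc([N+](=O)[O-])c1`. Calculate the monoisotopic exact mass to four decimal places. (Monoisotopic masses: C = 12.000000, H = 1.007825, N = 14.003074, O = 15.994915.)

152.0586

Atom tally by fragment:
  pyridine ring core → C:5 H:5 N:1
  (− 2 ring H displaced by substituents)
  + C2H5 → C:2 H:5
  + NO2 → N:1 O:2
Element totals:
  C: 7
  H: 8
  N: 2
  O: 2
Molecular formula: C7H8N2O2.
  M = 7(12.0) + 8(1.007825) + 2(14.003074) + 2(15.994915)
    = 84.000000 + 8.062600 + 28.006148 + 31.989830 = 152.058578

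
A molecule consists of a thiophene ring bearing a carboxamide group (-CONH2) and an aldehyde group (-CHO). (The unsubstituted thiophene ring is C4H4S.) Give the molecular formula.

Atom tally by fragment:
  thiophene ring core → C:4 H:4 S:1
  (− 2 ring H displaced by substituents)
  + CONH2 → C:1 H:2 O:1 N:1
  + CHO → C:1 H:1 O:1
Element totals:
  C: 6
  H: 5
  N: 1
  O: 2
  S: 1

C6H5NO2S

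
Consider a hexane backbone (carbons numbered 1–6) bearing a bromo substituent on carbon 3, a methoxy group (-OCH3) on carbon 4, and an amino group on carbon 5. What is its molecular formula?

C7H16BrNO

Atom tally by fragment:
  CH3 → C:1 H:3
  CH2 → C:1 H:2
  CH(Br) → C:1 H:1 Br:1
  CH(OCH3) → C:2 H:4 O:1
  CH(NH2) → C:1 H:3 N:1
  CH3 → C:1 H:3
Element totals:
  C: 7
  H: 16
  Br: 1
  N: 1
  O: 1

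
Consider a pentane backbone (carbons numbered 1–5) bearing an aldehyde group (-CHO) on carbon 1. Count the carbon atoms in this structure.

6

Atom tally by fragment:
  OHCCH2 → C:2 H:3 O:1
  CH2 → C:1 H:2
  CH2 → C:1 H:2
  CH2 → C:1 H:2
  CH3 → C:1 H:3
Element totals:
  C: 6
  H: 12
  O: 1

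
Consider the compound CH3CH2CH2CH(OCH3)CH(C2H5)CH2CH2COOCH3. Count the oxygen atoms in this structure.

Element totals:
  C: 12
  H: 24
  O: 3

3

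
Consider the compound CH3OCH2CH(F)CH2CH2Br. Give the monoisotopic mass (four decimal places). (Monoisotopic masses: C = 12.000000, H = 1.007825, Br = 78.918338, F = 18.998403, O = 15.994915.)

183.9899

Atom tally by fragment:
  CH3OCH2 → C:2 H:5 O:1
  CH(F) → C:1 H:1 F:1
  CH2 → C:1 H:2
  CH2Br → C:1 H:2 Br:1
Element totals:
  C: 5
  H: 10
  Br: 1
  F: 1
  O: 1
Molecular formula: C5H10BrFO.
  M = 5(12.0) + 10(1.007825) + 78.918338 + 18.998403 + 15.994915
    = 60.000000 + 10.078250 + 78.918338 + 18.998403 + 15.994915 = 183.989906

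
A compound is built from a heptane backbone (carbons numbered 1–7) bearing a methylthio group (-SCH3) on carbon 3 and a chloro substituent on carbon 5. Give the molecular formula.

Atom tally by fragment:
  CH3 → C:1 H:3
  CH2 → C:1 H:2
  CH(SCH3) → C:2 H:4 S:1
  CH2 → C:1 H:2
  CH(Cl) → C:1 H:1 Cl:1
  CH2 → C:1 H:2
  CH3 → C:1 H:3
Element totals:
  C: 8
  H: 17
  Cl: 1
  S: 1

C8H17ClS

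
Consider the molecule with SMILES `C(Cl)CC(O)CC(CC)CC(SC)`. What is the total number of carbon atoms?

Atom tally by fragment:
  ClCH2 → C:1 H:2 Cl:1
  CH2 → C:1 H:2
  CH(OH) → C:1 H:2 O:1
  CH2 → C:1 H:2
  CH(C2H5) → C:3 H:6
  CH2 → C:1 H:2
  CH2SCH3 → C:2 H:5 S:1
Element totals:
  C: 10
  H: 21
  Cl: 1
  O: 1
  S: 1

10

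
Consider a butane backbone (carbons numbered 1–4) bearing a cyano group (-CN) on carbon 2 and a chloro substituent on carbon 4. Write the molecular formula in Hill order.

Atom tally by fragment:
  CH3 → C:1 H:3
  CH(CN) → C:2 H:1 N:1
  CH2 → C:1 H:2
  CH2Cl → C:1 H:2 Cl:1
Element totals:
  C: 5
  H: 8
  Cl: 1
  N: 1

C5H8ClN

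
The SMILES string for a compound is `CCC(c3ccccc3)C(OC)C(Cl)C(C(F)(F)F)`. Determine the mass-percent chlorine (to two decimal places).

12.03%

Atom tally by fragment:
  CH3 → C:1 H:3
  CH2 → C:1 H:2
  CH(C6H5) → C:7 H:6
  CH(OCH3) → C:2 H:4 O:1
  CH(Cl) → C:1 H:1 Cl:1
  CH2CF3 → C:2 H:2 F:3
Element totals:
  C: 14
  H: 18
  Cl: 1
  F: 3
  O: 1
Molecular formula: C14H18ClF3O.
Molar mass = 294.741 g/mol.
Mass from Cl: 1 × 35.45 = 35.450 g/mol.
%Cl = 35.450 / 294.741 × 100 = 12.03%.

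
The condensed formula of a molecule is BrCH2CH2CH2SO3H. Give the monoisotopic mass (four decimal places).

201.9299

Element totals:
  C: 3
  H: 7
  Br: 1
  O: 3
  S: 1
Molecular formula: C3H7BrO3S.
  M = 3(12.0) + 7(1.007825) + 78.918338 + 3(15.994915) + 31.972071
    = 36.000000 + 7.054775 + 78.918338 + 47.984745 + 31.972071 = 201.929929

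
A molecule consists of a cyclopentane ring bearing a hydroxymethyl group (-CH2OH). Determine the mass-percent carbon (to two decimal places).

71.95%

Atom tally by fragment:
  cyclopentane ring core → C:5 H:10
  (− 1 ring H displaced by substituents)
  + CH2OH → C:1 H:3 O:1
Element totals:
  C: 6
  H: 12
  O: 1
Molecular formula: C6H12O.
Molar mass = 100.161 g/mol.
Mass from C: 6 × 12.011 = 72.066 g/mol.
%C = 72.066 / 100.161 × 100 = 71.95%.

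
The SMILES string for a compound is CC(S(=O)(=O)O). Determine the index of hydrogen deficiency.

0

Atom tally by fragment:
  CH3 → C:1 H:3
  CH2SO3H → C:1 H:3 S:1 O:3
Element totals:
  C: 2
  H: 6
  O: 3
  S: 1
Molecular formula: C2H6O3S.
DoU = (2C + 2 + N − H − X) / 2 = (2·2 + 2 + 0 − 6 − 0) / 2 = 0.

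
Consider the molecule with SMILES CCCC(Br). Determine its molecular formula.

Atom tally by fragment:
  CH3 → C:1 H:3
  CH2 → C:1 H:2
  CH2 → C:1 H:2
  CH2Br → C:1 H:2 Br:1
Element totals:
  C: 4
  H: 9
  Br: 1

C4H9Br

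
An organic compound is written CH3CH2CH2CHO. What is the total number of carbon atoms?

4

Element totals:
  C: 4
  H: 8
  O: 1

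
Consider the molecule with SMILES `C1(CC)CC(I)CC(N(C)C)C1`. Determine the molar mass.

Atom tally by fragment:
  cyclohexane ring core → C:6 H:12
  (− 3 ring H displaced by substituents)
  + C2H5 → C:2 H:5
  + I → I:1
  + N(CH3)2 → N:1 C:2 H:6
Element totals:
  C: 10
  H: 20
  I: 1
  N: 1
Molecular formula: C10H20IN.
  M = 10(12.011) + 20(1.008) + 126.904 + 14.007
    = 120.110 + 20.160 + 126.904 + 14.007 = 281.181

281.18 g/mol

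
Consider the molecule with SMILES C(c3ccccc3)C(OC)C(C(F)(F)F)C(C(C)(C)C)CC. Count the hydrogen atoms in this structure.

27

Atom tally by fragment:
  C6H5CH2 → C:7 H:7
  CH(OCH3) → C:2 H:4 O:1
  CH(CF3) → C:2 H:1 F:3
  CH(C(CH3)3) → C:5 H:10
  CH2 → C:1 H:2
  CH3 → C:1 H:3
Element totals:
  C: 18
  H: 27
  F: 3
  O: 1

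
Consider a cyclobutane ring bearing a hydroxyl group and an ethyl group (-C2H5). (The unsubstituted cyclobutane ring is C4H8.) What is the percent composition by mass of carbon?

Atom tally by fragment:
  cyclobutane ring core → C:4 H:8
  (− 2 ring H displaced by substituents)
  + OH → O:1 H:1
  + C2H5 → C:2 H:5
Element totals:
  C: 6
  H: 12
  O: 1
Molecular formula: C6H12O.
Molar mass = 100.161 g/mol.
Mass from C: 6 × 12.011 = 72.066 g/mol.
%C = 72.066 / 100.161 × 100 = 71.95%.

71.95%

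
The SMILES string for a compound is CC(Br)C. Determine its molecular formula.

Atom tally by fragment:
  CH3 → C:1 H:3
  CH(Br) → C:1 H:1 Br:1
  CH3 → C:1 H:3
Element totals:
  C: 3
  H: 7
  Br: 1

C3H7Br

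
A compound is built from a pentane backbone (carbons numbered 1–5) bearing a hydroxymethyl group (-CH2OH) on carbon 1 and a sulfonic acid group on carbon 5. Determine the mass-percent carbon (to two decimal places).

Atom tally by fragment:
  HOCH2CH2 → C:2 H:5 O:1
  CH2 → C:1 H:2
  CH2 → C:1 H:2
  CH2 → C:1 H:2
  CH2SO3H → C:1 H:3 S:1 O:3
Element totals:
  C: 6
  H: 14
  O: 4
  S: 1
Molecular formula: C6H14O4S.
Molar mass = 182.234 g/mol.
Mass from C: 6 × 12.011 = 72.066 g/mol.
%C = 72.066 / 182.234 × 100 = 39.55%.

39.55%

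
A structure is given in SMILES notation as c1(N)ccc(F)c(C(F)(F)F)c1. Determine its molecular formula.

Atom tally by fragment:
  benzene ring core → C:6 H:6
  (− 3 ring H displaced by substituents)
  + NH2 → N:1 H:2
  + F → F:1
  + CF3 → C:1 F:3
Element totals:
  C: 7
  H: 5
  F: 4
  N: 1

C7H5F4N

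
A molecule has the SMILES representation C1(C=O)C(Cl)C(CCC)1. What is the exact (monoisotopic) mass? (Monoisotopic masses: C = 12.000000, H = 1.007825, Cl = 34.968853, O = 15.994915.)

Atom tally by fragment:
  cyclopropane ring core → C:3 H:6
  (− 3 ring H displaced by substituents)
  + CHO → C:1 H:1 O:1
  + Cl → Cl:1
  + CH2CH2CH3 → C:3 H:7
Element totals:
  C: 7
  H: 11
  Cl: 1
  O: 1
Molecular formula: C7H11ClO.
  M = 7(12.0) + 11(1.007825) + 34.968853 + 15.994915
    = 84.000000 + 11.086075 + 34.968853 + 15.994915 = 146.049843

146.0498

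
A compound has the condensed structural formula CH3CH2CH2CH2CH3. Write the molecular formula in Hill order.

C5H12

Element totals:
  C: 5
  H: 12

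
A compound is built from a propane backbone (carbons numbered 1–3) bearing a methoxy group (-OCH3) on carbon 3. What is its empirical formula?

C4H10O

Atom tally by fragment:
  CH3 → C:1 H:3
  CH2 → C:1 H:2
  CH2OCH3 → C:2 H:5 O:1
Element totals:
  C: 4
  H: 10
  O: 1
Molecular formula: C4H10O.
gcd of subscripts (4, 10, 1) = 1, so the empirical formula equals the molecular formula.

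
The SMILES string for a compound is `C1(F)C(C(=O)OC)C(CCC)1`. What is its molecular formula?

Atom tally by fragment:
  cyclopropane ring core → C:3 H:6
  (− 3 ring H displaced by substituents)
  + F → F:1
  + COOCH3 → C:2 H:3 O:2
  + CH2CH2CH3 → C:3 H:7
Element totals:
  C: 8
  H: 13
  F: 1
  O: 2

C8H13FO2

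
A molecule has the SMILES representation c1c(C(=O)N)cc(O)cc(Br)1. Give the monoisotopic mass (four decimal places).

Atom tally by fragment:
  benzene ring core → C:6 H:6
  (− 3 ring H displaced by substituents)
  + CONH2 → C:1 H:2 O:1 N:1
  + OH → O:1 H:1
  + Br → Br:1
Element totals:
  C: 7
  H: 6
  Br: 1
  N: 1
  O: 2
Molecular formula: C7H6BrNO2.
  M = 7(12.0) + 6(1.007825) + 78.918338 + 14.003074 + 2(15.994915)
    = 84.000000 + 6.046950 + 78.918338 + 14.003074 + 31.989830 = 214.958192

214.9582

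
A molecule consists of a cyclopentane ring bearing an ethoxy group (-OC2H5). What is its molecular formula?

C7H14O

Atom tally by fragment:
  cyclopentane ring core → C:5 H:10
  (− 1 ring H displaced by substituents)
  + OC2H5 → C:2 H:5 O:1
Element totals:
  C: 7
  H: 14
  O: 1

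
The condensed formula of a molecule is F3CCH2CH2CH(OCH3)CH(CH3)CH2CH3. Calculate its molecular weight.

198.23 g/mol

Element totals:
  C: 9
  H: 17
  F: 3
  O: 1
Molecular formula: C9H17F3O.
  M = 9(12.011) + 17(1.008) + 3(18.998) + 15.999
    = 108.099 + 17.136 + 56.994 + 15.999 = 198.228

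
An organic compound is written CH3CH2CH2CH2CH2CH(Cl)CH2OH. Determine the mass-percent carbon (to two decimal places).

55.81%

Atom tally by fragment:
  CH3 → C:1 H:3
  CH2 → C:1 H:2
  CH2 → C:1 H:2
  CH2 → C:1 H:2
  CH2 → C:1 H:2
  CH(Cl) → C:1 H:1 Cl:1
  CH2OH → C:1 H:3 O:1
Element totals:
  C: 7
  H: 15
  Cl: 1
  O: 1
Molecular formula: C7H15ClO.
Molar mass = 150.646 g/mol.
Mass from C: 7 × 12.011 = 84.077 g/mol.
%C = 84.077 / 150.646 × 100 = 55.81%.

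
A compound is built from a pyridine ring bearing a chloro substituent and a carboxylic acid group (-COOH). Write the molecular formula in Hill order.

C6H4ClNO2

Atom tally by fragment:
  pyridine ring core → C:5 H:5 N:1
  (− 2 ring H displaced by substituents)
  + Cl → Cl:1
  + COOH → C:1 H:1 O:2
Element totals:
  C: 6
  H: 4
  Cl: 1
  N: 1
  O: 2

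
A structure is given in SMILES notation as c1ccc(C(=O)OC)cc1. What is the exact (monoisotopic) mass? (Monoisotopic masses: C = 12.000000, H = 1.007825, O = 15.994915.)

136.0524

Atom tally by fragment:
  benzene ring core → C:6 H:6
  (− 1 ring H displaced by substituents)
  + COOCH3 → C:2 H:3 O:2
Element totals:
  C: 8
  H: 8
  O: 2
Molecular formula: C8H8O2.
  M = 8(12.0) + 8(1.007825) + 2(15.994915)
    = 96.000000 + 8.062600 + 31.989830 = 136.052430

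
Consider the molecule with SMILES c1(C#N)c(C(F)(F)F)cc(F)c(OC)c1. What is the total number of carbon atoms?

Atom tally by fragment:
  benzene ring core → C:6 H:6
  (− 4 ring H displaced by substituents)
  + CN → C:1 N:1
  + CF3 → C:1 F:3
  + F → F:1
  + OCH3 → C:1 H:3 O:1
Element totals:
  C: 9
  H: 5
  F: 4
  N: 1
  O: 1

9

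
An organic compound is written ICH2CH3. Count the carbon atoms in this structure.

2

Atom tally by fragment:
  ICH2 → C:1 H:2 I:1
  CH3 → C:1 H:3
Element totals:
  C: 2
  H: 5
  I: 1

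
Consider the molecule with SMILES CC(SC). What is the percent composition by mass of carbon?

47.31%

Atom tally by fragment:
  CH3 → C:1 H:3
  CH2SCH3 → C:2 H:5 S:1
Element totals:
  C: 3
  H: 8
  S: 1
Molecular formula: C3H8S.
Molar mass = 76.157 g/mol.
Mass from C: 3 × 12.011 = 36.033 g/mol.
%C = 36.033 / 76.157 × 100 = 47.31%.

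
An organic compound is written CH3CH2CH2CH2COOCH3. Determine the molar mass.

116.16 g/mol

Atom tally by fragment:
  CH3 → C:1 H:3
  CH2 → C:1 H:2
  CH2 → C:1 H:2
  CH2COOCH3 → C:3 H:5 O:2
Element totals:
  C: 6
  H: 12
  O: 2
Molecular formula: C6H12O2.
  M = 6(12.011) + 12(1.008) + 2(15.999)
    = 72.066 + 12.096 + 31.998 = 116.160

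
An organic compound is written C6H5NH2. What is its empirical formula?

Element totals:
  C: 6
  H: 7
  N: 1
Molecular formula: C6H7N.
gcd of subscripts (6, 7, 1) = 1, so the empirical formula equals the molecular formula.

C6H7N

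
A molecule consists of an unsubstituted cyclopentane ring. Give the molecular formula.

Atom tally by fragment:
  cyclopentane ring core → C:5 H:10
Element totals:
  C: 5
  H: 10

C5H10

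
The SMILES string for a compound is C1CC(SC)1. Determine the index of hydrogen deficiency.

1

Atom tally by fragment:
  cyclopropane ring core → C:3 H:6
  (− 1 ring H displaced by substituents)
  + SCH3 → C:1 H:3 S:1
Element totals:
  C: 4
  H: 8
  S: 1
Molecular formula: C4H8S.
DoU = (2C + 2 + N − H − X) / 2 = (2·4 + 2 + 0 − 8 − 0) / 2 = 1.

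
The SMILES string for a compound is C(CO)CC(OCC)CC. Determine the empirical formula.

C4H9O

Atom tally by fragment:
  HOCH2CH2 → C:2 H:5 O:1
  CH2 → C:1 H:2
  CH(OC2H5) → C:3 H:6 O:1
  CH2 → C:1 H:2
  CH3 → C:1 H:3
Element totals:
  C: 8
  H: 18
  O: 2
Molecular formula: C8H18O2.
gcd of subscripts = 2; dividing each by 2:
  C: 8/2 = 4
  H: 18/2 = 9
  O: 2/2 = 1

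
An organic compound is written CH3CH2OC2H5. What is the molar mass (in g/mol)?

74.12 g/mol

Atom tally by fragment:
  CH3 → C:1 H:3
  CH2OC2H5 → C:3 H:7 O:1
Element totals:
  C: 4
  H: 10
  O: 1
Molecular formula: C4H10O.
  M = 4(12.011) + 10(1.008) + 15.999
    = 48.044 + 10.080 + 15.999 = 74.123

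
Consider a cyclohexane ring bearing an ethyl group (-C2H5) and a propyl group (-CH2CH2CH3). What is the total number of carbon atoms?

Atom tally by fragment:
  cyclohexane ring core → C:6 H:12
  (− 2 ring H displaced by substituents)
  + C2H5 → C:2 H:5
  + CH2CH2CH3 → C:3 H:7
Element totals:
  C: 11
  H: 22

11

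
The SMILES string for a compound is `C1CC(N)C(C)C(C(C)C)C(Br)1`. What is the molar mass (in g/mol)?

234.18 g/mol

Atom tally by fragment:
  cyclohexane ring core → C:6 H:12
  (− 4 ring H displaced by substituents)
  + NH2 → N:1 H:2
  + CH3 → C:1 H:3
  + CH(CH3)2 → C:3 H:7
  + Br → Br:1
Element totals:
  C: 10
  H: 20
  Br: 1
  N: 1
Molecular formula: C10H20BrN.
  M = 10(12.011) + 20(1.008) + 79.904 + 14.007
    = 120.110 + 20.160 + 79.904 + 14.007 = 234.181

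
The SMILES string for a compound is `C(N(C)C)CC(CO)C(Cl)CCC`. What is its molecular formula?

Atom tally by fragment:
  (CH3)2NCH2 → C:3 H:8 N:1
  CH2 → C:1 H:2
  CH(CH2OH) → C:2 H:4 O:1
  CH(Cl) → C:1 H:1 Cl:1
  CH2 → C:1 H:2
  CH2 → C:1 H:2
  CH3 → C:1 H:3
Element totals:
  C: 10
  H: 22
  Cl: 1
  N: 1
  O: 1

C10H22ClNO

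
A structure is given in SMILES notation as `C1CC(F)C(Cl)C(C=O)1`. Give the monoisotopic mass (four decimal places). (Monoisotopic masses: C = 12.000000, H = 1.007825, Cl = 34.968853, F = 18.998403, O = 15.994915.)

Atom tally by fragment:
  cyclopentane ring core → C:5 H:10
  (− 3 ring H displaced by substituents)
  + F → F:1
  + Cl → Cl:1
  + CHO → C:1 H:1 O:1
Element totals:
  C: 6
  H: 8
  Cl: 1
  F: 1
  O: 1
Molecular formula: C6H8ClFO.
  M = 6(12.0) + 8(1.007825) + 34.968853 + 18.998403 + 15.994915
    = 72.000000 + 8.062600 + 34.968853 + 18.998403 + 15.994915 = 150.024771

150.0248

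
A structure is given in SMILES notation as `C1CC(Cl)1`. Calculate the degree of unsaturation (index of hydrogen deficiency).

1

Atom tally by fragment:
  cyclopropane ring core → C:3 H:6
  (− 1 ring H displaced by substituents)
  + Cl → Cl:1
Element totals:
  C: 3
  H: 5
  Cl: 1
Molecular formula: C3H5Cl.
DoU = (2C + 2 + N − H − X) / 2 = (2·3 + 2 + 0 − 5 − 1) / 2 = 1.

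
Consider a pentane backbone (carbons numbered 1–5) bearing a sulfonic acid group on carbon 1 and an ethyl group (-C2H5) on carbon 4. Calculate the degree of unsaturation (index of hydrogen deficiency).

0

Atom tally by fragment:
  HO3SCH2 → C:1 H:3 S:1 O:3
  CH2 → C:1 H:2
  CH2 → C:1 H:2
  CH(C2H5) → C:3 H:6
  CH3 → C:1 H:3
Element totals:
  C: 7
  H: 16
  O: 3
  S: 1
Molecular formula: C7H16O3S.
DoU = (2C + 2 + N − H − X) / 2 = (2·7 + 2 + 0 − 16 − 0) / 2 = 0.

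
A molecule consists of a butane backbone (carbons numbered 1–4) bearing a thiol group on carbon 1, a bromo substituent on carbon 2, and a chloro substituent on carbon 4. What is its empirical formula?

Atom tally by fragment:
  HSCH2 → C:1 H:3 S:1
  CH(Br) → C:1 H:1 Br:1
  CH2 → C:1 H:2
  CH2Cl → C:1 H:2 Cl:1
Element totals:
  C: 4
  H: 8
  Br: 1
  Cl: 1
  S: 1
Molecular formula: C4H8BrClS.
gcd of subscripts (1, 4, 1, 8, 1) = 1, so the empirical formula equals the molecular formula.

C4H8BrClS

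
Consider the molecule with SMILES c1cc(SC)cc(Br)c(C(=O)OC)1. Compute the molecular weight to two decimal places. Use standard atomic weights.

Atom tally by fragment:
  benzene ring core → C:6 H:6
  (− 3 ring H displaced by substituents)
  + SCH3 → C:1 H:3 S:1
  + Br → Br:1
  + COOCH3 → C:2 H:3 O:2
Element totals:
  C: 9
  H: 9
  Br: 1
  O: 2
  S: 1
Molecular formula: C9H9BrO2S.
  M = 9(12.011) + 9(1.008) + 79.904 + 2(15.999) + 32.06
    = 108.099 + 9.072 + 79.904 + 31.998 + 32.060 = 261.133

261.13 g/mol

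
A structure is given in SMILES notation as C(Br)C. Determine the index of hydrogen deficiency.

Atom tally by fragment:
  BrCH2 → C:1 H:2 Br:1
  CH3 → C:1 H:3
Element totals:
  C: 2
  H: 5
  Br: 1
Molecular formula: C2H5Br.
DoU = (2C + 2 + N − H − X) / 2 = (2·2 + 2 + 0 − 5 − 1) / 2 = 0.

0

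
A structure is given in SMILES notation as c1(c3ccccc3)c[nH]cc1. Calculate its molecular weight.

143.19 g/mol

Atom tally by fragment:
  pyrrole ring core → C:4 H:5 N:1
  (− 1 ring H displaced by substituents)
  + C6H5 → C:6 H:5
Element totals:
  C: 10
  H: 9
  N: 1
Molecular formula: C10H9N.
  M = 10(12.011) + 9(1.008) + 14.007
    = 120.110 + 9.072 + 14.007 = 143.189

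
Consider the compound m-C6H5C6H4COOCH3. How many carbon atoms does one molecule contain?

Atom tally by fragment:
  benzene ring core → C:6 H:6
  (− 2 ring H displaced by substituents)
  + C6H5 → C:6 H:5
  + COOCH3 → C:2 H:3 O:2
Element totals:
  C: 14
  H: 12
  O: 2

14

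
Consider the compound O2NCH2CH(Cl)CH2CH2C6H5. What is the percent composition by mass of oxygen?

14.98%

Element totals:
  C: 10
  H: 12
  Cl: 1
  N: 1
  O: 2
Molecular formula: C10H12ClNO2.
Molar mass = 213.661 g/mol.
Mass from O: 2 × 15.999 = 31.998 g/mol.
%O = 31.998 / 213.661 × 100 = 14.98%.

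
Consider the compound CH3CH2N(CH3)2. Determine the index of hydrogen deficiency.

Atom tally by fragment:
  CH3 → C:1 H:3
  CH2N(CH3)2 → C:3 H:8 N:1
Element totals:
  C: 4
  H: 11
  N: 1
Molecular formula: C4H11N.
DoU = (2C + 2 + N − H − X) / 2 = (2·4 + 2 + 1 − 11 − 0) / 2 = 0.

0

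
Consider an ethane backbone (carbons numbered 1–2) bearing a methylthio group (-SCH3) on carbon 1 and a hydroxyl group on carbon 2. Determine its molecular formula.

Atom tally by fragment:
  CH3SCH2 → C:2 H:5 S:1
  CH2OH → C:1 H:3 O:1
Element totals:
  C: 3
  H: 8
  O: 1
  S: 1

C3H8OS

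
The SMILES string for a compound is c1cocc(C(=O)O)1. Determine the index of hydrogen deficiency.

4

Atom tally by fragment:
  furan ring core → C:4 H:4 O:1
  (− 1 ring H displaced by substituents)
  + COOH → C:1 H:1 O:2
Element totals:
  C: 5
  H: 4
  O: 3
Molecular formula: C5H4O3.
DoU = (2C + 2 + N − H − X) / 2 = (2·5 + 2 + 0 − 4 − 0) / 2 = 4.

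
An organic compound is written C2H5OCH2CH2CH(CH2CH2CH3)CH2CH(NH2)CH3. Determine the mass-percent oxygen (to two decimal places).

Element totals:
  C: 11
  H: 25
  N: 1
  O: 1
Molecular formula: C11H25NO.
Molar mass = 187.327 g/mol.
Mass from O: 1 × 15.999 = 15.999 g/mol.
%O = 15.999 / 187.327 × 100 = 8.54%.

8.54%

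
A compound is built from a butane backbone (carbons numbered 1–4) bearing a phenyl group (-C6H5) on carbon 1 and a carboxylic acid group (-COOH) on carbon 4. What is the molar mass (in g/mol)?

Atom tally by fragment:
  C6H5CH2 → C:7 H:7
  CH2 → C:1 H:2
  CH2 → C:1 H:2
  CH2COOH → C:2 H:3 O:2
Element totals:
  C: 11
  H: 14
  O: 2
Molecular formula: C11H14O2.
  M = 11(12.011) + 14(1.008) + 2(15.999)
    = 132.121 + 14.112 + 31.998 = 178.231

178.23 g/mol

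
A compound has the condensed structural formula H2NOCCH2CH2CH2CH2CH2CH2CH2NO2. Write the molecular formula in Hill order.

C8H16N2O3

Atom tally by fragment:
  H2NOCCH2 → C:2 H:4 O:1 N:1
  CH2 → C:1 H:2
  CH2 → C:1 H:2
  CH2 → C:1 H:2
  CH2 → C:1 H:2
  CH2 → C:1 H:2
  CH2NO2 → C:1 H:2 N:1 O:2
Element totals:
  C: 8
  H: 16
  N: 2
  O: 3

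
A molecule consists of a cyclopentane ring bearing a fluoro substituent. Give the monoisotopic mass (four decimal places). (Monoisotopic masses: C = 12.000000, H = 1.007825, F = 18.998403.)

Atom tally by fragment:
  cyclopentane ring core → C:5 H:10
  (− 1 ring H displaced by substituents)
  + F → F:1
Element totals:
  C: 5
  H: 9
  F: 1
Molecular formula: C5H9F.
  M = 5(12.0) + 9(1.007825) + 18.998403
    = 60.000000 + 9.070425 + 18.998403 = 88.068828

88.0688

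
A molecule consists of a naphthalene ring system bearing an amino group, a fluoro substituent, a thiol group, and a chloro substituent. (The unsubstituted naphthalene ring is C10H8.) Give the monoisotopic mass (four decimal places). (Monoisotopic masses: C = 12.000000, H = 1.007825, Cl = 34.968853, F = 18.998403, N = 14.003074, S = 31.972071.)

226.9972

Atom tally by fragment:
  naphthalene ring system core → C:10 H:8
  (− 4 ring H displaced by substituents)
  + NH2 → N:1 H:2
  + F → F:1
  + SH → S:1 H:1
  + Cl → Cl:1
Element totals:
  C: 10
  H: 7
  Cl: 1
  F: 1
  N: 1
  S: 1
Molecular formula: C10H7ClFNS.
  M = 10(12.0) + 7(1.007825) + 34.968853 + 18.998403 + 14.003074 + 31.972071
    = 120.000000 + 7.054775 + 34.968853 + 18.998403 + 14.003074 + 31.972071 = 226.997176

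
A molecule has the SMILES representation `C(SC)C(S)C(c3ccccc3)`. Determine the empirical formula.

Atom tally by fragment:
  CH3SCH2 → C:2 H:5 S:1
  CH(SH) → C:1 H:2 S:1
  CH2C6H5 → C:7 H:7
Element totals:
  C: 10
  H: 14
  S: 2
Molecular formula: C10H14S2.
gcd of subscripts = 2; dividing each by 2:
  C: 10/2 = 5
  H: 14/2 = 7
  S: 2/2 = 1

C5H7S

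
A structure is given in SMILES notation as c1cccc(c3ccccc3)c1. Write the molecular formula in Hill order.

Atom tally by fragment:
  benzene ring core → C:6 H:6
  (− 1 ring H displaced by substituents)
  + C6H5 → C:6 H:5
Element totals:
  C: 12
  H: 10

C12H10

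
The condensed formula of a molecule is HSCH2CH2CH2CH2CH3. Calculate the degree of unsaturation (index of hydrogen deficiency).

Atom tally by fragment:
  HSCH2 → C:1 H:3 S:1
  CH2 → C:1 H:2
  CH2 → C:1 H:2
  CH2 → C:1 H:2
  CH3 → C:1 H:3
Element totals:
  C: 5
  H: 12
  S: 1
Molecular formula: C5H12S.
DoU = (2C + 2 + N − H − X) / 2 = (2·5 + 2 + 0 − 12 − 0) / 2 = 0.

0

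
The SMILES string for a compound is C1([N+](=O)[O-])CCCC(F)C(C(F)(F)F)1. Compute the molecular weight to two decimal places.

215.15 g/mol

Atom tally by fragment:
  cyclohexane ring core → C:6 H:12
  (− 3 ring H displaced by substituents)
  + NO2 → N:1 O:2
  + F → F:1
  + CF3 → C:1 F:3
Element totals:
  C: 7
  H: 9
  F: 4
  N: 1
  O: 2
Molecular formula: C7H9F4NO2.
  M = 7(12.011) + 9(1.008) + 4(18.998) + 14.007 + 2(15.999)
    = 84.077 + 9.072 + 75.992 + 14.007 + 31.998 = 215.146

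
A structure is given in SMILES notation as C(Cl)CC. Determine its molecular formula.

Atom tally by fragment:
  ClCH2 → C:1 H:2 Cl:1
  CH2 → C:1 H:2
  CH3 → C:1 H:3
Element totals:
  C: 3
  H: 7
  Cl: 1

C3H7Cl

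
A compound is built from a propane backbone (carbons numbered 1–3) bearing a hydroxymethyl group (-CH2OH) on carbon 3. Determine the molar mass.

Atom tally by fragment:
  CH3 → C:1 H:3
  CH2 → C:1 H:2
  CH2CH2OH → C:2 H:5 O:1
Element totals:
  C: 4
  H: 10
  O: 1
Molecular formula: C4H10O.
  M = 4(12.011) + 10(1.008) + 15.999
    = 48.044 + 10.080 + 15.999 = 74.123

74.12 g/mol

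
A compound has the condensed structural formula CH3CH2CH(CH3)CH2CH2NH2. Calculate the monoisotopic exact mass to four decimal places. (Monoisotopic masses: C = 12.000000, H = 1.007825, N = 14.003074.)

Atom tally by fragment:
  CH3 → C:1 H:3
  CH2 → C:1 H:2
  CH(CH3) → C:2 H:4
  CH2 → C:1 H:2
  CH2NH2 → C:1 H:4 N:1
Element totals:
  C: 6
  H: 15
  N: 1
Molecular formula: C6H15N.
  M = 6(12.0) + 15(1.007825) + 14.003074
    = 72.000000 + 15.117375 + 14.003074 = 101.120449

101.1204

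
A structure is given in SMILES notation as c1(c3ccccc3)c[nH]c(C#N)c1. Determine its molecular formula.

Atom tally by fragment:
  pyrrole ring core → C:4 H:5 N:1
  (− 2 ring H displaced by substituents)
  + C6H5 → C:6 H:5
  + CN → C:1 N:1
Element totals:
  C: 11
  H: 8
  N: 2

C11H8N2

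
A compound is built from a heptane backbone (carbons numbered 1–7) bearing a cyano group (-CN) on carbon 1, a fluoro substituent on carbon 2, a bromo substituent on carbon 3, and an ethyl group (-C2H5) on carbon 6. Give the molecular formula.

C10H17BrFN

Atom tally by fragment:
  NCCH2 → C:2 H:2 N:1
  CH(F) → C:1 H:1 F:1
  CH(Br) → C:1 H:1 Br:1
  CH2 → C:1 H:2
  CH2 → C:1 H:2
  CH(C2H5) → C:3 H:6
  CH3 → C:1 H:3
Element totals:
  C: 10
  H: 17
  Br: 1
  F: 1
  N: 1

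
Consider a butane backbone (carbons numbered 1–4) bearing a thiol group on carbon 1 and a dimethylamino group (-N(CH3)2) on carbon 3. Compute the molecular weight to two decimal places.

133.25 g/mol

Atom tally by fragment:
  HSCH2 → C:1 H:3 S:1
  CH2 → C:1 H:2
  CH(N(CH3)2) → C:3 H:7 N:1
  CH3 → C:1 H:3
Element totals:
  C: 6
  H: 15
  N: 1
  S: 1
Molecular formula: C6H15NS.
  M = 6(12.011) + 15(1.008) + 14.007 + 32.06
    = 72.066 + 15.120 + 14.007 + 32.060 = 133.253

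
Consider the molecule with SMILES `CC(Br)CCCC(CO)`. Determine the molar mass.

195.10 g/mol

Atom tally by fragment:
  CH3 → C:1 H:3
  CH(Br) → C:1 H:1 Br:1
  CH2 → C:1 H:2
  CH2 → C:1 H:2
  CH2 → C:1 H:2
  CH2CH2OH → C:2 H:5 O:1
Element totals:
  C: 7
  H: 15
  Br: 1
  O: 1
Molecular formula: C7H15BrO.
  M = 7(12.011) + 15(1.008) + 79.904 + 15.999
    = 84.077 + 15.120 + 79.904 + 15.999 = 195.100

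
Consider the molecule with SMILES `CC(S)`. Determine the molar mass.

62.13 g/mol

Atom tally by fragment:
  CH3 → C:1 H:3
  CH2SH → C:1 H:3 S:1
Element totals:
  C: 2
  H: 6
  S: 1
Molecular formula: C2H6S.
  M = 2(12.011) + 6(1.008) + 32.06
    = 24.022 + 6.048 + 32.060 = 62.130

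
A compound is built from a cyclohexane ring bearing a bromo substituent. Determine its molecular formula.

C6H11Br

Atom tally by fragment:
  cyclohexane ring core → C:6 H:12
  (− 1 ring H displaced by substituents)
  + Br → Br:1
Element totals:
  C: 6
  H: 11
  Br: 1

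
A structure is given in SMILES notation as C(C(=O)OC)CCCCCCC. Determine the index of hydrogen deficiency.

1

Atom tally by fragment:
  CH3OOCCH2 → C:3 H:5 O:2
  CH2 → C:1 H:2
  CH2 → C:1 H:2
  CH2 → C:1 H:2
  CH2 → C:1 H:2
  CH2 → C:1 H:2
  CH2 → C:1 H:2
  CH3 → C:1 H:3
Element totals:
  C: 10
  H: 20
  O: 2
Molecular formula: C10H20O2.
DoU = (2C + 2 + N − H − X) / 2 = (2·10 + 2 + 0 − 20 − 0) / 2 = 1.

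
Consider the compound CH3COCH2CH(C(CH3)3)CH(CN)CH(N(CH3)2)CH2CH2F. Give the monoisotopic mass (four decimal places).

270.2107

Element totals:
  C: 15
  H: 27
  F: 1
  N: 2
  O: 1
Molecular formula: C15H27FN2O.
  M = 15(12.0) + 27(1.007825) + 18.998403 + 2(14.003074) + 15.994915
    = 180.000000 + 27.211275 + 18.998403 + 28.006148 + 15.994915 = 270.210741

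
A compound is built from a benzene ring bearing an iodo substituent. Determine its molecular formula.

Atom tally by fragment:
  benzene ring core → C:6 H:6
  (− 1 ring H displaced by substituents)
  + I → I:1
Element totals:
  C: 6
  H: 5
  I: 1

C6H5I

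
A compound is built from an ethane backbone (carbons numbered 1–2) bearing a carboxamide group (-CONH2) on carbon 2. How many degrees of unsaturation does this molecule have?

Atom tally by fragment:
  CH3 → C:1 H:3
  CH2CONH2 → C:2 H:4 O:1 N:1
Element totals:
  C: 3
  H: 7
  N: 1
  O: 1
Molecular formula: C3H7NO.
DoU = (2C + 2 + N − H − X) / 2 = (2·3 + 2 + 1 − 7 − 0) / 2 = 1.

1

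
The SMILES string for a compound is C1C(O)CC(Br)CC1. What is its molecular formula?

C6H11BrO

Atom tally by fragment:
  cyclohexane ring core → C:6 H:12
  (− 2 ring H displaced by substituents)
  + OH → O:1 H:1
  + Br → Br:1
Element totals:
  C: 6
  H: 11
  Br: 1
  O: 1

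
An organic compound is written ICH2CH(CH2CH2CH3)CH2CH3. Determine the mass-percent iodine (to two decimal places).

Element totals:
  C: 7
  H: 15
  I: 1
Molecular formula: C7H15I.
Molar mass = 226.101 g/mol.
Mass from I: 1 × 126.904 = 126.904 g/mol.
%I = 126.904 / 226.101 × 100 = 56.13%.

56.13%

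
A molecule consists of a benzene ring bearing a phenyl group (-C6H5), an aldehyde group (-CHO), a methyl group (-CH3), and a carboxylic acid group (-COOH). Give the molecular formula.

C15H12O3

Atom tally by fragment:
  benzene ring core → C:6 H:6
  (− 4 ring H displaced by substituents)
  + C6H5 → C:6 H:5
  + CHO → C:1 H:1 O:1
  + CH3 → C:1 H:3
  + COOH → C:1 H:1 O:2
Element totals:
  C: 15
  H: 12
  O: 3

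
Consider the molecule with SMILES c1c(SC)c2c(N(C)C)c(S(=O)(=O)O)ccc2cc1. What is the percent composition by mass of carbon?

52.50%

Atom tally by fragment:
  naphthalene ring system core → C:10 H:8
  (− 3 ring H displaced by substituents)
  + SCH3 → C:1 H:3 S:1
  + N(CH3)2 → N:1 C:2 H:6
  + SO3H → S:1 O:3 H:1
Element totals:
  C: 13
  H: 15
  N: 1
  O: 3
  S: 2
Molecular formula: C13H15NO3S2.
Molar mass = 297.387 g/mol.
Mass from C: 13 × 12.011 = 156.143 g/mol.
%C = 156.143 / 297.387 × 100 = 52.50%.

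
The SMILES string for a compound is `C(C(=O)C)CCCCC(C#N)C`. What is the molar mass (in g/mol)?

Atom tally by fragment:
  CH3COCH2 → C:3 H:5 O:1
  CH2 → C:1 H:2
  CH2 → C:1 H:2
  CH2 → C:1 H:2
  CH2 → C:1 H:2
  CH(CN) → C:2 H:1 N:1
  CH3 → C:1 H:3
Element totals:
  C: 10
  H: 17
  N: 1
  O: 1
Molecular formula: C10H17NO.
  M = 10(12.011) + 17(1.008) + 14.007 + 15.999
    = 120.110 + 17.136 + 14.007 + 15.999 = 167.252

167.25 g/mol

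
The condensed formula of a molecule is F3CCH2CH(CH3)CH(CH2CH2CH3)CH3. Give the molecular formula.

Element totals:
  C: 9
  H: 17
  F: 3

C9H17F3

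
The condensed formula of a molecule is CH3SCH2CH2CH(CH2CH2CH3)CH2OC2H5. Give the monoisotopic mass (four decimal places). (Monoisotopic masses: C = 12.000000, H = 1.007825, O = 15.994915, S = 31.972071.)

Atom tally by fragment:
  CH3SCH2 → C:2 H:5 S:1
  CH2 → C:1 H:2
  CH(CH2CH2CH3) → C:4 H:8
  CH2OC2H5 → C:3 H:7 O:1
Element totals:
  C: 10
  H: 22
  O: 1
  S: 1
Molecular formula: C10H22OS.
  M = 10(12.0) + 22(1.007825) + 15.994915 + 31.972071
    = 120.000000 + 22.172150 + 15.994915 + 31.972071 = 190.139136

190.1391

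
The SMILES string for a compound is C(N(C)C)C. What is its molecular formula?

Atom tally by fragment:
  (CH3)2NCH2 → C:3 H:8 N:1
  CH3 → C:1 H:3
Element totals:
  C: 4
  H: 11
  N: 1

C4H11N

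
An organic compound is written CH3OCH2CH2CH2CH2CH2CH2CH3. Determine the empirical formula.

Atom tally by fragment:
  CH3OCH2 → C:2 H:5 O:1
  CH2 → C:1 H:2
  CH2 → C:1 H:2
  CH2 → C:1 H:2
  CH2 → C:1 H:2
  CH2 → C:1 H:2
  CH3 → C:1 H:3
Element totals:
  C: 8
  H: 18
  O: 1
Molecular formula: C8H18O.
gcd of subscripts (8, 18, 1) = 1, so the empirical formula equals the molecular formula.

C8H18O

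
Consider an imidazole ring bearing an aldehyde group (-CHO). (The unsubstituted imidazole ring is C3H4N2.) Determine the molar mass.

Atom tally by fragment:
  imidazole ring core → C:3 H:4 N:2
  (− 1 ring H displaced by substituents)
  + CHO → C:1 H:1 O:1
Element totals:
  C: 4
  H: 4
  N: 2
  O: 1
Molecular formula: C4H4N2O.
  M = 4(12.011) + 4(1.008) + 2(14.007) + 15.999
    = 48.044 + 4.032 + 28.014 + 15.999 = 96.089

96.09 g/mol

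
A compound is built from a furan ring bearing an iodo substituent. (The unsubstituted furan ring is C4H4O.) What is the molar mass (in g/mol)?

193.97 g/mol

Atom tally by fragment:
  furan ring core → C:4 H:4 O:1
  (− 1 ring H displaced by substituents)
  + I → I:1
Element totals:
  C: 4
  H: 3
  I: 1
  O: 1
Molecular formula: C4H3IO.
  M = 4(12.011) + 3(1.008) + 126.904 + 15.999
    = 48.044 + 3.024 + 126.904 + 15.999 = 193.971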